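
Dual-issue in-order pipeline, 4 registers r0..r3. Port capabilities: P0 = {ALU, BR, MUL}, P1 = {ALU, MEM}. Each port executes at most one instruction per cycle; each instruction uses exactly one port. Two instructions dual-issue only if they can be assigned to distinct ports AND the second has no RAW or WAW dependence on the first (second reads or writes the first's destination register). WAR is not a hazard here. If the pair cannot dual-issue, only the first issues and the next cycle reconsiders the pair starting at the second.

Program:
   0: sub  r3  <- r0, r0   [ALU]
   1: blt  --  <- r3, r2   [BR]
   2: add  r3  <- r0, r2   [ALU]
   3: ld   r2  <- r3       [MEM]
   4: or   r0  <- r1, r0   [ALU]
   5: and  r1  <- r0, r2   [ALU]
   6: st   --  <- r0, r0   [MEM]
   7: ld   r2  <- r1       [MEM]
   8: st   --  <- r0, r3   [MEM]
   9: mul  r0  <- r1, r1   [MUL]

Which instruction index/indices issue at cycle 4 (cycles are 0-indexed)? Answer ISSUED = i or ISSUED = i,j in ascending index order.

ISSUED = 7

  cy0 -> i0 (sub.ALU) RAW r3
  cy1 -> i1&i2 (blt.BR;add.ALU) pair
  cy2 -> i3&i4 (ld.MEM;or.ALU) pair
  cy3 -> i5&i6 (and.ALU;st.MEM) pair
  cy4 -> i7 (ld.MEM) no-port MEM/MEM
  cy5 -> i8&i9 (st.MEM;mul.MUL) pair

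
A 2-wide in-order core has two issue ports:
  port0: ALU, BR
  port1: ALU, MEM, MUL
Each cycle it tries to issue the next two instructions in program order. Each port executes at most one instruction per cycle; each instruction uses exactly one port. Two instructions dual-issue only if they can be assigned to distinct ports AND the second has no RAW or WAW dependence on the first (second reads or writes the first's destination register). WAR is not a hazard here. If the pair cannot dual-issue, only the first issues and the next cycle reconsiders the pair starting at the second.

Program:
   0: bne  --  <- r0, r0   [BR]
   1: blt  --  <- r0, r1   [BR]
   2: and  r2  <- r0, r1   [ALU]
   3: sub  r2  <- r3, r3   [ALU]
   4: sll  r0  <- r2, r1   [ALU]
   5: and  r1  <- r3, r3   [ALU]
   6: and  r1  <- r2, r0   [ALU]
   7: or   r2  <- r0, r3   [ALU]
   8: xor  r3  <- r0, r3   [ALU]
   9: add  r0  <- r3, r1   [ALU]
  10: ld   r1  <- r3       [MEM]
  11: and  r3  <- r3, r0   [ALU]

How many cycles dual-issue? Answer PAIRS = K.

  cy0 -> i0 (bne.BR) no-port BR/BR
  cy1 -> i1+i2 (blt.BR;and.ALU) pair
  cy2 -> i3 (sub.ALU) RAW r2
  cy3 -> i4+i5 (sll.ALU;and.ALU) pair
  cy4 -> i6+i7 (and.ALU;or.ALU) pair
  cy5 -> i8 (xor.ALU) RAW r3
  cy6 -> i9+i10 (add.ALU;ld.MEM) pair
  cy7 -> i11 (and.ALU) tail

PAIRS = 4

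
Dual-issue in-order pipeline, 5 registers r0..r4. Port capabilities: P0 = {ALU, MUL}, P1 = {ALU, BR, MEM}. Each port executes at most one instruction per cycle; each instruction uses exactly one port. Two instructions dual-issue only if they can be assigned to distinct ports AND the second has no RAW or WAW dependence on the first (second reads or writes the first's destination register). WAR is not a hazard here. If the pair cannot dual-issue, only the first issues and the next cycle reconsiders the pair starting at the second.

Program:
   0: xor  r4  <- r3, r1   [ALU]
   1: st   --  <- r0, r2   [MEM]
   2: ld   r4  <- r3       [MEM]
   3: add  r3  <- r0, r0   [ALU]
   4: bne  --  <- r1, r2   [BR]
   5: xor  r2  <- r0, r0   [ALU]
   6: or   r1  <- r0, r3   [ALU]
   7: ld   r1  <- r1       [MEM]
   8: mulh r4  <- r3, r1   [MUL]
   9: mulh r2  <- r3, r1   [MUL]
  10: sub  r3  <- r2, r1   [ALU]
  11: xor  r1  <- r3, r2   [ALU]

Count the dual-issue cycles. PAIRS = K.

#0 head=0: xor;st i0&i1 2-wide
#1 head=2: ld;add i2&i3 2-wide
#2 head=4: bne;xor i4&i5 2-wide
#3 head=6: or i6 RAW+WAW r1
#4 head=7: ld i7 RAW r1
#5 head=8: mulh i8 no-port MUL/MUL
#6 head=9: mulh i9 RAW r2
#7 head=10: sub i10 RAW r3
#8 head=11: xor i11 tail

PAIRS = 3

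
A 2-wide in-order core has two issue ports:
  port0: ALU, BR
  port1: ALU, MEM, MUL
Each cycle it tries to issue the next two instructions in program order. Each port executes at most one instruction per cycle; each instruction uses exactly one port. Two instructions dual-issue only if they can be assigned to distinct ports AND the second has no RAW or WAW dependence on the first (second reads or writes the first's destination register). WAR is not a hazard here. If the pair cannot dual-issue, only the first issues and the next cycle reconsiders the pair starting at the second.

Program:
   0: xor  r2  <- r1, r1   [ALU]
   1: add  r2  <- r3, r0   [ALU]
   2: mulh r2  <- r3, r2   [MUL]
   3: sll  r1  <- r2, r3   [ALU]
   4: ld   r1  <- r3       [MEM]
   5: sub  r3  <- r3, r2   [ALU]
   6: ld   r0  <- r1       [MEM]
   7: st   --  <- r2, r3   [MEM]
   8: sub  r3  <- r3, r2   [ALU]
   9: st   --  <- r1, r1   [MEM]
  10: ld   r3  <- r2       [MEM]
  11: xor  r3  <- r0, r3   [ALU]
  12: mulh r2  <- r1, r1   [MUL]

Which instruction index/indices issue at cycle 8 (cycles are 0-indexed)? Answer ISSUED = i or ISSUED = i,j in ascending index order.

#0 head=0: xor i0 WAW r2
#1 head=1: add i1 RAW+WAW r2
#2 head=2: mulh i2 RAW r2
#3 head=3: sll i3 WAW r1
#4 head=4: ld+sub i4+i5 dual
#5 head=6: ld i6 no-port MEM/MEM
#6 head=7: st+sub i7+i8 dual
#7 head=9: st i9 no-port MEM/MEM
#8 head=10: ld i10 RAW+WAW r3
#9 head=11: xor+mulh i11+i12 dual

ISSUED = 10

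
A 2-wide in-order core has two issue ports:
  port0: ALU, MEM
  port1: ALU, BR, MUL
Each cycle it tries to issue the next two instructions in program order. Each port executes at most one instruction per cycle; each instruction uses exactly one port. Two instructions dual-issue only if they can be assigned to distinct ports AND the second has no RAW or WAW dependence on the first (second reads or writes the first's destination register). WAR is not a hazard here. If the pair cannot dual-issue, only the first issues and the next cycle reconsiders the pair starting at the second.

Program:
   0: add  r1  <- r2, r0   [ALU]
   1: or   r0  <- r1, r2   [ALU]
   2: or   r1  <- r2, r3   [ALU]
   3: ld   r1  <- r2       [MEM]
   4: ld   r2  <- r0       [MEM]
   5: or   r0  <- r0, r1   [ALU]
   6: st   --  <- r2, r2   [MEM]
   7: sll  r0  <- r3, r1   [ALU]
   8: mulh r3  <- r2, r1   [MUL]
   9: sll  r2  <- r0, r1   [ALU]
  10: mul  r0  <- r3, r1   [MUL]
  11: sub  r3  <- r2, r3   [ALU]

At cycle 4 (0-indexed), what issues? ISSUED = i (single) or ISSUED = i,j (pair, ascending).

ISSUED = 6,7

t=0 i0:add.ALU ; RAW r1
t=1 i1/i2:or.ALU+or.ALU ; 2-wide
t=2 i3:ld.MEM ; no-port MEM/MEM
t=3 i4/i5:ld.MEM+or.ALU ; 2-wide
t=4 i6/i7:st.MEM+sll.ALU ; 2-wide
t=5 i8/i9:mulh.MUL+sll.ALU ; 2-wide
t=6 i10/i11:mul.MUL+sub.ALU ; 2-wide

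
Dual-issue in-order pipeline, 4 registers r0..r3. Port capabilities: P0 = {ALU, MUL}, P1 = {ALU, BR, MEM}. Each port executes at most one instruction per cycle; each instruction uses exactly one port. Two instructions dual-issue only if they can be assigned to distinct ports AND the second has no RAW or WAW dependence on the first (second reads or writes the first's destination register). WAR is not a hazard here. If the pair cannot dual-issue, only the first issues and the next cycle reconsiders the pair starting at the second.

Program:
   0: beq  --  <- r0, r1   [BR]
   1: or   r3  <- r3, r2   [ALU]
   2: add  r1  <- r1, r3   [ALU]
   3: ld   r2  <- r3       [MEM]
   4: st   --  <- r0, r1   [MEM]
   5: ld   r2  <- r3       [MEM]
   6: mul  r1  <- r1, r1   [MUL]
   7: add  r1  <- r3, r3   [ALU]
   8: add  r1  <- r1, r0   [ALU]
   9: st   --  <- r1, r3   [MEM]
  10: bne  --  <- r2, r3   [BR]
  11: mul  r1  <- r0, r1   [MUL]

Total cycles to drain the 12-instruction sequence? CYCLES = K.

  cy0 -> i0&i1 (beq.BR+or.ALU) 2-wide
  cy1 -> i2&i3 (add.ALU+ld.MEM) 2-wide
  cy2 -> i4 (st.MEM) no-port MEM/MEM
  cy3 -> i5&i6 (ld.MEM+mul.MUL) 2-wide
  cy4 -> i7 (add.ALU) RAW+WAW r1
  cy5 -> i8 (add.ALU) RAW r1
  cy6 -> i9 (st.MEM) no-port MEM/BR
  cy7 -> i10&i11 (bne.BR+mul.MUL) 2-wide

CYCLES = 8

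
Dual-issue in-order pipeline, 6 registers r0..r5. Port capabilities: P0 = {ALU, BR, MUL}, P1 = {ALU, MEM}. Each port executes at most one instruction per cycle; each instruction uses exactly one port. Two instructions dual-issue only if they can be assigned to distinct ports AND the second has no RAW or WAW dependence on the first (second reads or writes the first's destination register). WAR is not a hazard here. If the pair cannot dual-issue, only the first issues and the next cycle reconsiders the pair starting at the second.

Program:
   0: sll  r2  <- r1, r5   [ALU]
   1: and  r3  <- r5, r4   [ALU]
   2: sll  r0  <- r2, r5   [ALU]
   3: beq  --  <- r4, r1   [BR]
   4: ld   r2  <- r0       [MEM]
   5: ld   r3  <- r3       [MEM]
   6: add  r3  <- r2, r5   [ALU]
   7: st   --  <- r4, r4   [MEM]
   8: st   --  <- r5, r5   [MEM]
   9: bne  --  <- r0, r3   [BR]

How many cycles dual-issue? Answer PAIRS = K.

PAIRS = 4

  cy0 -> i0+i1 (sll.ALU and.ALU) dual
  cy1 -> i2+i3 (sll.ALU beq.BR) dual
  cy2 -> i4 (ld.MEM) no-port MEM/MEM
  cy3 -> i5 (ld.MEM) WAW r3
  cy4 -> i6+i7 (add.ALU st.MEM) dual
  cy5 -> i8+i9 (st.MEM bne.BR) dual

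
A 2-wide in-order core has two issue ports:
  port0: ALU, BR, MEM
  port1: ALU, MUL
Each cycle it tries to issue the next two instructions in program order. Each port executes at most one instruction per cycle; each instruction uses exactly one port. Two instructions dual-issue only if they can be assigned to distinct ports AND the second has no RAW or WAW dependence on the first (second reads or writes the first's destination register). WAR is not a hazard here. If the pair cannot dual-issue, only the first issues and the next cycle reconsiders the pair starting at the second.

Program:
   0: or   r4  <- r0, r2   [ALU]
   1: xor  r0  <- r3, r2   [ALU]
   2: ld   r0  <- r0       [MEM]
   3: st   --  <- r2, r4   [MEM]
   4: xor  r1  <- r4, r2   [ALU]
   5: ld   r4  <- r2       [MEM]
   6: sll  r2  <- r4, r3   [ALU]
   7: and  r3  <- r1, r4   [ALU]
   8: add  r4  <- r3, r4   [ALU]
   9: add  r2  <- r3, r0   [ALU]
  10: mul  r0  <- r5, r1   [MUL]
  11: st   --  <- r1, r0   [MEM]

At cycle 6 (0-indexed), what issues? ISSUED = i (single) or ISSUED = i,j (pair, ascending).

#0 head=0: or.ALU/xor.ALU i0+i1 dual
#1 head=2: ld.MEM i2 no-port MEM/MEM
#2 head=3: st.MEM/xor.ALU i3+i4 dual
#3 head=5: ld.MEM i5 RAW r4
#4 head=6: sll.ALU/and.ALU i6+i7 dual
#5 head=8: add.ALU/add.ALU i8+i9 dual
#6 head=10: mul.MUL i10 RAW r0
#7 head=11: st.MEM i11 tail

ISSUED = 10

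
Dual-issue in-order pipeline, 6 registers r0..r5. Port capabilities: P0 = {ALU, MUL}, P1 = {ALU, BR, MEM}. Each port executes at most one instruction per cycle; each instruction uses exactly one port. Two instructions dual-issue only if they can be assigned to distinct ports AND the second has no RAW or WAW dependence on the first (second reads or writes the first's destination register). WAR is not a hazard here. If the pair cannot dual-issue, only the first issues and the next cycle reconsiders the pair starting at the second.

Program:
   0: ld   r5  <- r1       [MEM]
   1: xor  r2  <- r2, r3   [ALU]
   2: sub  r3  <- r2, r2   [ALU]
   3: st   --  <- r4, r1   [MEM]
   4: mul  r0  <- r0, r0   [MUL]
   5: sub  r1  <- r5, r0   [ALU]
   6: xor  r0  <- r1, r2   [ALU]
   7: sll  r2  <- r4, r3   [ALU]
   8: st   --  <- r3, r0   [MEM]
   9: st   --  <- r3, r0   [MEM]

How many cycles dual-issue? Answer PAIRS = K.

[0] i0,i1  ld.MEM+xor.ALU  -- dual
[1] i2,i3  sub.ALU+st.MEM  -- dual
[2] i4  mul.MUL  -- RAW r0
[3] i5  sub.ALU  -- RAW r1
[4] i6,i7  xor.ALU+sll.ALU  -- dual
[5] i8  st.MEM  -- no-port MEM/MEM
[6] i9  st.MEM  -- tail

PAIRS = 3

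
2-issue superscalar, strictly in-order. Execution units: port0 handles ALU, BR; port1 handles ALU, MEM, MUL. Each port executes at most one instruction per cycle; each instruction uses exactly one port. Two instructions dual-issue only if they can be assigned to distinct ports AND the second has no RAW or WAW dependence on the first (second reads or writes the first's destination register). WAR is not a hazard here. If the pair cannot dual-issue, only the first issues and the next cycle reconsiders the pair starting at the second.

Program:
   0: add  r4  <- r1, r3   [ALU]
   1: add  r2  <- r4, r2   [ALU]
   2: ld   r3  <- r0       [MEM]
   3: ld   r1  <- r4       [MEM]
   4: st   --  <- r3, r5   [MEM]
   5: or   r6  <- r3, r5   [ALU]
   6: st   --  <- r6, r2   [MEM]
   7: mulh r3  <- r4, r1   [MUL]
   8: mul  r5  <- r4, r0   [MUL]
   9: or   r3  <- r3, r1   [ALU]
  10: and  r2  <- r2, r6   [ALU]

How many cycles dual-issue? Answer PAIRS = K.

PAIRS = 3

0. add @i0  | RAW r4
1. add;ld @i1,i2  | dual
2. ld @i3  | no-port MEM/MEM
3. st;or @i4,i5  | dual
4. st @i6  | no-port MEM/MUL
5. mulh @i7  | no-port MUL/MUL
6. mul;or @i8,i9  | dual
7. and @i10  | tail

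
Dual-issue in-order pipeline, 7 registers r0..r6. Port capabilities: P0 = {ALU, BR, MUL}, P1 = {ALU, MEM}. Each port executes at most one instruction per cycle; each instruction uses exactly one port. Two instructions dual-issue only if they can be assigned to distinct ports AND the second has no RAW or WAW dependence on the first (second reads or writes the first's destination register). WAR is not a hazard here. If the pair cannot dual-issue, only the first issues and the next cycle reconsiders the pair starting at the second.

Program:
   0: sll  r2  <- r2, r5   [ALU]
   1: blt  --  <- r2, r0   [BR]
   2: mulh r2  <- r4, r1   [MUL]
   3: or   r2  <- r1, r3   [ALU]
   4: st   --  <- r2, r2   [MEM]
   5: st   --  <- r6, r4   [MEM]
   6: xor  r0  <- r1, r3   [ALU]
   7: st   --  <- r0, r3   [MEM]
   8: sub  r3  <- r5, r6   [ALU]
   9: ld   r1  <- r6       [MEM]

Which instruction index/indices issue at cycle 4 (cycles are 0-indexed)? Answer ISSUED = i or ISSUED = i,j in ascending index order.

ISSUED = 4

[0] i0  sll  -- RAW r2
[1] i1  blt  -- no-port BR/MUL
[2] i2  mulh  -- WAW r2
[3] i3  or  -- RAW r2
[4] i4  st  -- no-port MEM/MEM
[5] i5,i6  st xor  -- pair
[6] i7,i8  st sub  -- pair
[7] i9  ld  -- tail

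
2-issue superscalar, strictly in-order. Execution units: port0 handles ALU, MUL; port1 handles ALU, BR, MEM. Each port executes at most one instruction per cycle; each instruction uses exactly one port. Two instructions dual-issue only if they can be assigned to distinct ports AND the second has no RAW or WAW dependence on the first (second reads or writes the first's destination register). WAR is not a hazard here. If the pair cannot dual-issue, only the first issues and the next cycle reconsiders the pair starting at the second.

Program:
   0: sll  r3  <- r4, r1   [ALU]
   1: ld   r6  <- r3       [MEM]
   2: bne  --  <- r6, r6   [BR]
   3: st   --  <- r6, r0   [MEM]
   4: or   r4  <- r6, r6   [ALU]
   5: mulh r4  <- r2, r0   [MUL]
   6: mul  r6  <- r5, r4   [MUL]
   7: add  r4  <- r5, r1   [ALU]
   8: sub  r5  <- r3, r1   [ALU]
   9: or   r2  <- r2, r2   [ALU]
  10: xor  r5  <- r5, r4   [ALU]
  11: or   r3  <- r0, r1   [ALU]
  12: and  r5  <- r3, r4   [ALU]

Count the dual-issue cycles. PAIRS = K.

#0 head=0: sll i0 RAW r3
#1 head=1: ld i1 no-port MEM/BR
#2 head=2: bne i2 no-port BR/MEM
#3 head=3: st+or i3&i4 dual
#4 head=5: mulh i5 no-port MUL/MUL
#5 head=6: mul+add i6&i7 dual
#6 head=8: sub+or i8&i9 dual
#7 head=10: xor+or i10&i11 dual
#8 head=12: and i12 tail

PAIRS = 4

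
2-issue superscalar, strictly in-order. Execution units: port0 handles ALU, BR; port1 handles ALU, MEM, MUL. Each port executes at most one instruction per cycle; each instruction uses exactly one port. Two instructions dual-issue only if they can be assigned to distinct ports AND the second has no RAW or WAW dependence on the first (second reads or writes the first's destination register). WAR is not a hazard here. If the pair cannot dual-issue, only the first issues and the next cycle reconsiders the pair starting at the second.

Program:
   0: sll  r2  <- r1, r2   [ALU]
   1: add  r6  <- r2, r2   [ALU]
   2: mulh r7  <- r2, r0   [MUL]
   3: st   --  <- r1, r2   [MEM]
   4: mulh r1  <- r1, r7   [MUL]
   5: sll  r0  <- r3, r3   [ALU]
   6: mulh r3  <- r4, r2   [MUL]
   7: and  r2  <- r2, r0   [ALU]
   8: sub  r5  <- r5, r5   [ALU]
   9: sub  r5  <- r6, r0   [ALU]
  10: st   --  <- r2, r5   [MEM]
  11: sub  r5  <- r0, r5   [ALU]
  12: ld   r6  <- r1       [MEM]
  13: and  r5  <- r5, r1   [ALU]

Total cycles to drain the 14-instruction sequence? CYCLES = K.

CYCLES = 9

0. sll @i0  | RAW r2
1. add;mulh @i1&i2  | pair
2. st @i3  | no-port MEM/MUL
3. mulh;sll @i4&i5  | pair
4. mulh;and @i6&i7  | pair
5. sub @i8  | WAW r5
6. sub @i9  | RAW r5
7. st;sub @i10&i11  | pair
8. ld;and @i12&i13  | pair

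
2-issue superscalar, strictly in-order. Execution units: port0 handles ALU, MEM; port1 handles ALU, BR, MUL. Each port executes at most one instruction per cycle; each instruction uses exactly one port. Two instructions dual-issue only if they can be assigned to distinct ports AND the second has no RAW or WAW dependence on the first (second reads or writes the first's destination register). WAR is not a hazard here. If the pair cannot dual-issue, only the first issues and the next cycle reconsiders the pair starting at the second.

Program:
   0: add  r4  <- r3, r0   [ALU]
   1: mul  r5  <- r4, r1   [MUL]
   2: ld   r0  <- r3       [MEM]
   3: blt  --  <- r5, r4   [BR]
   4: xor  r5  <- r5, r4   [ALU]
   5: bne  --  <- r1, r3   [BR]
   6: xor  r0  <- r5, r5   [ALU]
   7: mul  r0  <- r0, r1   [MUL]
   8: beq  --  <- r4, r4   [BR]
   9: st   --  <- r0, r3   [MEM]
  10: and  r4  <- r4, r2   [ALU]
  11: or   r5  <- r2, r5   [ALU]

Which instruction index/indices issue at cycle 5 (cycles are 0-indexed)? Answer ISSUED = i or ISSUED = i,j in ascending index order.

ISSUED = 8,9

c0: i0 add  RAW r4
c1: i1&i2 mul ld  dual
c2: i3&i4 blt xor  dual
c3: i5&i6 bne xor  dual
c4: i7 mul  no-port MUL/BR
c5: i8&i9 beq st  dual
c6: i10&i11 and or  dual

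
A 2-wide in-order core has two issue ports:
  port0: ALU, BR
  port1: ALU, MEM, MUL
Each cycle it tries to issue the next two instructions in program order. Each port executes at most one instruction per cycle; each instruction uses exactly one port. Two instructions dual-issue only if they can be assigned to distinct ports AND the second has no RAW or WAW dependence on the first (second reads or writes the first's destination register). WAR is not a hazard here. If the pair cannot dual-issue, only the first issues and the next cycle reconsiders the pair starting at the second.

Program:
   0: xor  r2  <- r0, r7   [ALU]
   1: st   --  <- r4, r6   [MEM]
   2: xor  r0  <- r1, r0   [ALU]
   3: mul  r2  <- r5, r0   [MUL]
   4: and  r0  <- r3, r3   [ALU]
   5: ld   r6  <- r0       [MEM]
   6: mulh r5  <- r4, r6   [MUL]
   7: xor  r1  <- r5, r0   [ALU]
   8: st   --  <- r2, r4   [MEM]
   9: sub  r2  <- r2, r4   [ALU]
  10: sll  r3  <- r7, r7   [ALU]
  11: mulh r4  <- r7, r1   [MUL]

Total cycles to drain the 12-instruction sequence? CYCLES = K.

  cy0 -> i0+i1 (xor.ALU+st.MEM) 2-wide
  cy1 -> i2 (xor.ALU) RAW r0
  cy2 -> i3+i4 (mul.MUL+and.ALU) 2-wide
  cy3 -> i5 (ld.MEM) no-port MEM/MUL
  cy4 -> i6 (mulh.MUL) RAW r5
  cy5 -> i7+i8 (xor.ALU+st.MEM) 2-wide
  cy6 -> i9+i10 (sub.ALU+sll.ALU) 2-wide
  cy7 -> i11 (mulh.MUL) tail

CYCLES = 8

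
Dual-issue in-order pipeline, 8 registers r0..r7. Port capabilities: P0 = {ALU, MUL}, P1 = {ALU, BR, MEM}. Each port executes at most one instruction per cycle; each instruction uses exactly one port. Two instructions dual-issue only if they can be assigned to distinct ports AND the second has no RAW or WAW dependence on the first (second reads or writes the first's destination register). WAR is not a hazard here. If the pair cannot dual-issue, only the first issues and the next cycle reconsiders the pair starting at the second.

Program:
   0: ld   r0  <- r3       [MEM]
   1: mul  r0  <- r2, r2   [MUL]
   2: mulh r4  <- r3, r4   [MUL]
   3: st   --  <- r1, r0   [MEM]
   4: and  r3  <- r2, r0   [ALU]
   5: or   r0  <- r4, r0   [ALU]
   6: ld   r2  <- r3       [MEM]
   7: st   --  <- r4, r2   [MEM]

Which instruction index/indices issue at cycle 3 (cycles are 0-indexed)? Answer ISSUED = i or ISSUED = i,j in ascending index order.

ISSUED = 4,5

0. ld.MEM @i0  | WAW r0
1. mul.MUL @i1  | no-port MUL/MUL
2. mulh.MUL;st.MEM @i2+i3  | 2-wide
3. and.ALU;or.ALU @i4+i5  | 2-wide
4. ld.MEM @i6  | no-port MEM/MEM
5. st.MEM @i7  | tail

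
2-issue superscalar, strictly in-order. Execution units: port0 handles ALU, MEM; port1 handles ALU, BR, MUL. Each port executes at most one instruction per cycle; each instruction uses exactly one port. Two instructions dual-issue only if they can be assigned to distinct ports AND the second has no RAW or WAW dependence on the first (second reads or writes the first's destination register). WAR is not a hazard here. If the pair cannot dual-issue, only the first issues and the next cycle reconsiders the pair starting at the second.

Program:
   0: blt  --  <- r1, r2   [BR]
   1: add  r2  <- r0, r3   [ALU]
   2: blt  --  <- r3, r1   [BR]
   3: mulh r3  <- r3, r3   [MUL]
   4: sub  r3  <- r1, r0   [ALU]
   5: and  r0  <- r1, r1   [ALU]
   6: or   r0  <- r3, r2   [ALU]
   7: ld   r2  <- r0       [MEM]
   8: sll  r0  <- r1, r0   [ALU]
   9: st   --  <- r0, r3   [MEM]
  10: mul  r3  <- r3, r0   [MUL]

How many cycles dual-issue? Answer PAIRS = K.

0. blt;add @i0/i1  | dual
1. blt @i2  | no-port BR/MUL
2. mulh @i3  | WAW r3
3. sub;and @i4/i5  | dual
4. or @i6  | RAW r0
5. ld;sll @i7/i8  | dual
6. st;mul @i9/i10  | dual

PAIRS = 4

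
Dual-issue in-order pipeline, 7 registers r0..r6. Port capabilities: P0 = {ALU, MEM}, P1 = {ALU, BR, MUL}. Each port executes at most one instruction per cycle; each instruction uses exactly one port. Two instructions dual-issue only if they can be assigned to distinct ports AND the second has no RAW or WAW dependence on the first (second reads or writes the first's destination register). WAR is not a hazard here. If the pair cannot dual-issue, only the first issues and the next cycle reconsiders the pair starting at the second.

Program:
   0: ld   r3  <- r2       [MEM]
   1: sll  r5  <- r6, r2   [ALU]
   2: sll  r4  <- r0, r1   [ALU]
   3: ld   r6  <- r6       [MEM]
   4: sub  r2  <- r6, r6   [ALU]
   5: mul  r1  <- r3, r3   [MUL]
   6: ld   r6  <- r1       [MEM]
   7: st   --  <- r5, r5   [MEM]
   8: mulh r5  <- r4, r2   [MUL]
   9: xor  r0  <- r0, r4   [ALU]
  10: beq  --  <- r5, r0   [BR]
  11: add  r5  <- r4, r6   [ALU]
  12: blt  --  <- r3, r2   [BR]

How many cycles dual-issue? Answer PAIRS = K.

PAIRS = 5

c0: i0,i1 ld.MEM sll.ALU  2-wide
c1: i2,i3 sll.ALU ld.MEM  2-wide
c2: i4,i5 sub.ALU mul.MUL  2-wide
c3: i6 ld.MEM  no-port MEM/MEM
c4: i7,i8 st.MEM mulh.MUL  2-wide
c5: i9 xor.ALU  RAW r0
c6: i10,i11 beq.BR add.ALU  2-wide
c7: i12 blt.BR  tail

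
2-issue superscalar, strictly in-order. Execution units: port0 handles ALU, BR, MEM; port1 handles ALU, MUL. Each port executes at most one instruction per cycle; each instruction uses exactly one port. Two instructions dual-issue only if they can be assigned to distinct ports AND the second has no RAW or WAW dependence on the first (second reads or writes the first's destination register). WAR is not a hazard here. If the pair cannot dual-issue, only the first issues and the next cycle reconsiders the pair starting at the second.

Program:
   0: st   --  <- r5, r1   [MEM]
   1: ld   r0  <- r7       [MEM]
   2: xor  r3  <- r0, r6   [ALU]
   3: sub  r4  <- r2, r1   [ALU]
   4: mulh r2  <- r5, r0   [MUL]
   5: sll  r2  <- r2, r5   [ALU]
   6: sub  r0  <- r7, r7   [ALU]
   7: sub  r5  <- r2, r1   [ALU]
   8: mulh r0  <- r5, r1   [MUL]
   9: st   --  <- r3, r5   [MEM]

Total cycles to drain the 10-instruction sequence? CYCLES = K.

CYCLES = 7

[0] i0  st  -- no-port MEM/MEM
[1] i1  ld  -- RAW r0
[2] i2,i3  xor+sub  -- 2-wide
[3] i4  mulh  -- RAW+WAW r2
[4] i5,i6  sll+sub  -- 2-wide
[5] i7  sub  -- RAW r5
[6] i8,i9  mulh+st  -- 2-wide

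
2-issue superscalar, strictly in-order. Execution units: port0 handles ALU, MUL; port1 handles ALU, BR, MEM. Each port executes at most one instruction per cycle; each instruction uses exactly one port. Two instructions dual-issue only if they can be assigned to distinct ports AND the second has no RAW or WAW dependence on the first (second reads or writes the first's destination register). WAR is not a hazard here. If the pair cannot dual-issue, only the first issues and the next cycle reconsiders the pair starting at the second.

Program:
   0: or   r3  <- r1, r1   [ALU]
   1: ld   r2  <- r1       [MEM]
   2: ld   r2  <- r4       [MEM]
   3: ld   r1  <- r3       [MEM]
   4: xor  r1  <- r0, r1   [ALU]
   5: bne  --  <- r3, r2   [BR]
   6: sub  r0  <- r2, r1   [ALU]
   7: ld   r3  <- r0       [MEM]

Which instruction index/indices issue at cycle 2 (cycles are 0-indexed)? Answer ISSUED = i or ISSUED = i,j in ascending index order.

t=0 i0+i1:or.ALU+ld.MEM ; 2-wide
t=1 i2:ld.MEM ; no-port MEM/MEM
t=2 i3:ld.MEM ; RAW+WAW r1
t=3 i4+i5:xor.ALU+bne.BR ; 2-wide
t=4 i6:sub.ALU ; RAW r0
t=5 i7:ld.MEM ; tail

ISSUED = 3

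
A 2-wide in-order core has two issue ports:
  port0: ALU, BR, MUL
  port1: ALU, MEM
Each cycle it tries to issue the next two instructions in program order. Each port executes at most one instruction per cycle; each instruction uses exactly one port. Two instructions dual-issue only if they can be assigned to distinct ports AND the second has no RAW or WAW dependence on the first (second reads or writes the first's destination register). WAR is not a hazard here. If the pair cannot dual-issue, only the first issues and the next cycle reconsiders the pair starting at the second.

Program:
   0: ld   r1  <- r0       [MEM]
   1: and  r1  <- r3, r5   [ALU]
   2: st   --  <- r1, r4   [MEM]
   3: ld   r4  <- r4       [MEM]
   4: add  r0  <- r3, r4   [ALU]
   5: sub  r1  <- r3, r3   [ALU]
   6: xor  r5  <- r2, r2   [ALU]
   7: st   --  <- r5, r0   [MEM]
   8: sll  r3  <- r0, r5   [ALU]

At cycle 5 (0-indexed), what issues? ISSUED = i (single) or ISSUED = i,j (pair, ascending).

t=0 i0:ld.MEM ; WAW r1
t=1 i1:and.ALU ; RAW r1
t=2 i2:st.MEM ; no-port MEM/MEM
t=3 i3:ld.MEM ; RAW r4
t=4 i4/i5:add.ALU sub.ALU ; dual
t=5 i6:xor.ALU ; RAW r5
t=6 i7/i8:st.MEM sll.ALU ; dual

ISSUED = 6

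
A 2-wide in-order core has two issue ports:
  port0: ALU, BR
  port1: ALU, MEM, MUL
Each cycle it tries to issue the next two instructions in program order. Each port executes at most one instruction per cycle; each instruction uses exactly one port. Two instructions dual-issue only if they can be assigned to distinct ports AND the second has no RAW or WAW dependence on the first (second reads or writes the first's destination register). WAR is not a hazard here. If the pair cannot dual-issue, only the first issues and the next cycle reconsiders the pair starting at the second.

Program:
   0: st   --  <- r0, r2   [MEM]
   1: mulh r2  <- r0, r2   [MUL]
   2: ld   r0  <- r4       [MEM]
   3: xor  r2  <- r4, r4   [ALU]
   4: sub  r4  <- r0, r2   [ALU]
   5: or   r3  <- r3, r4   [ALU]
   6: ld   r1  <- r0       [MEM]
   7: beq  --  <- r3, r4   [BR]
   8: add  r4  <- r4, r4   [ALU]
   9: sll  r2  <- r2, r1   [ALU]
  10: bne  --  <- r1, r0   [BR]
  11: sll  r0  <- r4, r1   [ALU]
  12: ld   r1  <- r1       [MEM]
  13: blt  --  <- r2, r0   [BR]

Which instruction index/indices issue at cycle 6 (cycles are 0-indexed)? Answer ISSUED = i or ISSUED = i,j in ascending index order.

ISSUED = 9,10

  cy0 -> i0 (st.MEM) no-port MEM/MUL
  cy1 -> i1 (mulh.MUL) no-port MUL/MEM
  cy2 -> i2/i3 (ld.MEM;xor.ALU) pair
  cy3 -> i4 (sub.ALU) RAW r4
  cy4 -> i5/i6 (or.ALU;ld.MEM) pair
  cy5 -> i7/i8 (beq.BR;add.ALU) pair
  cy6 -> i9/i10 (sll.ALU;bne.BR) pair
  cy7 -> i11/i12 (sll.ALU;ld.MEM) pair
  cy8 -> i13 (blt.BR) tail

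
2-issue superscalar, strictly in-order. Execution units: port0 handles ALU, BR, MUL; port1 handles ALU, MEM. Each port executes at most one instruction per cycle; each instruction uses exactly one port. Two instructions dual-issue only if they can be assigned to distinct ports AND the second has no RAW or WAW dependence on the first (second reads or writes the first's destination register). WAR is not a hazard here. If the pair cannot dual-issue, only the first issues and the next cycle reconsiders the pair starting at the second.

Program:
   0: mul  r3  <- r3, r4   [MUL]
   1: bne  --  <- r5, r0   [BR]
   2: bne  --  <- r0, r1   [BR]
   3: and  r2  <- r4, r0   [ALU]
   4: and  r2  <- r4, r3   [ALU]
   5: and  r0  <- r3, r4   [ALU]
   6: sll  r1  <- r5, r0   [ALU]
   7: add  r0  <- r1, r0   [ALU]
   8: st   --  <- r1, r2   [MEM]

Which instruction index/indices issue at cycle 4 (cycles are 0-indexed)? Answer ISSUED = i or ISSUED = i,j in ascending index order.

ISSUED = 6

c0: i0 mul  no-port MUL/BR
c1: i1 bne  no-port BR/BR
c2: i2+i3 bne;and  dual
c3: i4+i5 and;and  dual
c4: i6 sll  RAW r1
c5: i7+i8 add;st  dual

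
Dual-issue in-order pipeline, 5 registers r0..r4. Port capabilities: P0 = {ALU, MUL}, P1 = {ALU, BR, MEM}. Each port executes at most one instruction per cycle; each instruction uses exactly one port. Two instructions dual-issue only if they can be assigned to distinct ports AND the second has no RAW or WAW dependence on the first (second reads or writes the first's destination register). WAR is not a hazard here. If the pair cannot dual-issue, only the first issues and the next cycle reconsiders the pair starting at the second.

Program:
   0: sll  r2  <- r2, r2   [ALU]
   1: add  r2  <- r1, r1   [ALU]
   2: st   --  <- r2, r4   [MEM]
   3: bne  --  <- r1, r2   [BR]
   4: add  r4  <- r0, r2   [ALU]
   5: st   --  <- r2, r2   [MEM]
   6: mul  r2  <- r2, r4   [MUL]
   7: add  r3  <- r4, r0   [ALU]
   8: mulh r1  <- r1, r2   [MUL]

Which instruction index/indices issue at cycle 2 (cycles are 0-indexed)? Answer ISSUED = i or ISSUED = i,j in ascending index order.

#0 head=0: sll i0 WAW r2
#1 head=1: add i1 RAW r2
#2 head=2: st i2 no-port MEM/BR
#3 head=3: bne/add i3+i4 dual
#4 head=5: st/mul i5+i6 dual
#5 head=7: add/mulh i7+i8 dual

ISSUED = 2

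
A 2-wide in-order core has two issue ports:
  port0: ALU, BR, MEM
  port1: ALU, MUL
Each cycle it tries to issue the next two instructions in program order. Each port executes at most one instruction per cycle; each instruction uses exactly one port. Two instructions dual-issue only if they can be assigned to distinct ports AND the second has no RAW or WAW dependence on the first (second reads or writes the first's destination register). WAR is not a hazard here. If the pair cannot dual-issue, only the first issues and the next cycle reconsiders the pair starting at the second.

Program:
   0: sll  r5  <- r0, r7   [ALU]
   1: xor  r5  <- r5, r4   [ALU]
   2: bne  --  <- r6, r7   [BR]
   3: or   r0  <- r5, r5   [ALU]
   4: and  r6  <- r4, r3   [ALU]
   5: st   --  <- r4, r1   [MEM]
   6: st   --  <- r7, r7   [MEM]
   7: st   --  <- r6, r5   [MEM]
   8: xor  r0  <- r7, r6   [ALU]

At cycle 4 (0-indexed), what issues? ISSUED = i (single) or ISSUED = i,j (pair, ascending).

ISSUED = 6

0. sll @i0  | RAW+WAW r5
1. xor bne @i1,i2  | 2-wide
2. or and @i3,i4  | 2-wide
3. st @i5  | no-port MEM/MEM
4. st @i6  | no-port MEM/MEM
5. st xor @i7,i8  | 2-wide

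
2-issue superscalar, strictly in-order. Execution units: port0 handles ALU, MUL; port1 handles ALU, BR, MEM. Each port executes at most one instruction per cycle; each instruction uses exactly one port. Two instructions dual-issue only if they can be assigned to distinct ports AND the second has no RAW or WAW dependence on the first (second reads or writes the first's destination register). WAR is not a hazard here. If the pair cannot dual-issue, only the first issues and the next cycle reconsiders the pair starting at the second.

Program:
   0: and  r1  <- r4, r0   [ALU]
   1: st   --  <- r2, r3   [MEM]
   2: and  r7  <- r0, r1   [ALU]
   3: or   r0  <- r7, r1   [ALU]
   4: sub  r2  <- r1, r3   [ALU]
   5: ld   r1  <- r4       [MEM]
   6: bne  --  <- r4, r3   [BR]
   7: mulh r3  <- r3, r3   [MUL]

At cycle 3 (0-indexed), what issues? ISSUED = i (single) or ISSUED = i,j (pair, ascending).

  cy0 -> i0+i1 (and.ALU+st.MEM) 2-wide
  cy1 -> i2 (and.ALU) RAW r7
  cy2 -> i3+i4 (or.ALU+sub.ALU) 2-wide
  cy3 -> i5 (ld.MEM) no-port MEM/BR
  cy4 -> i6+i7 (bne.BR+mulh.MUL) 2-wide

ISSUED = 5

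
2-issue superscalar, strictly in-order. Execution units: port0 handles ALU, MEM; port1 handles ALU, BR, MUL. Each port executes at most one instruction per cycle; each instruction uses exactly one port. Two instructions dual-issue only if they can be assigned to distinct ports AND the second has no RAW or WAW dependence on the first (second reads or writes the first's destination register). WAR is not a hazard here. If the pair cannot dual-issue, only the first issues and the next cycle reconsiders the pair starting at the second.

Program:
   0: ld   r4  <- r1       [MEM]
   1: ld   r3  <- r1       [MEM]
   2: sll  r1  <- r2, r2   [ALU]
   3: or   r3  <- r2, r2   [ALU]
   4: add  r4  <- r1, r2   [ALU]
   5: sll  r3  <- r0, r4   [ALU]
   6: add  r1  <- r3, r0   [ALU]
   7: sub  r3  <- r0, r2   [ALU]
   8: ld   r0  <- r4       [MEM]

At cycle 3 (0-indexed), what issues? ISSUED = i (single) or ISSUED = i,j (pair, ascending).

ISSUED = 5

0. ld.MEM @i0  | no-port MEM/MEM
1. ld.MEM sll.ALU @i1,i2  | pair
2. or.ALU add.ALU @i3,i4  | pair
3. sll.ALU @i5  | RAW r3
4. add.ALU sub.ALU @i6,i7  | pair
5. ld.MEM @i8  | tail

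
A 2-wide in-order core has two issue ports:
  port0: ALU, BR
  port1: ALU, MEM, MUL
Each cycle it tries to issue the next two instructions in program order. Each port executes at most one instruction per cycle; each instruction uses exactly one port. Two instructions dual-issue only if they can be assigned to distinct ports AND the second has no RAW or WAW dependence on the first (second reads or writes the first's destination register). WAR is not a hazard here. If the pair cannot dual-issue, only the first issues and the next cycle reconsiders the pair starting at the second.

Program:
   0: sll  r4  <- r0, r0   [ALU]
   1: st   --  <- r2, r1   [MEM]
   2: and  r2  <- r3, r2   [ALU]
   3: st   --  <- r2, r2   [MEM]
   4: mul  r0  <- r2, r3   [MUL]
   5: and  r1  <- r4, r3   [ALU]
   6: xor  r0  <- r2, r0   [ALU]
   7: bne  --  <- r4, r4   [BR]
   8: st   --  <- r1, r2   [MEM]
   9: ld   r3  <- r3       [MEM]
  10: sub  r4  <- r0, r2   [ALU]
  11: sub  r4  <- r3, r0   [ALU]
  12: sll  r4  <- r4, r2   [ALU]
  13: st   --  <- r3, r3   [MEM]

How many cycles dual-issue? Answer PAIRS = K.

PAIRS = 5

t=0 i0/i1:sll.ALU st.MEM ; dual
t=1 i2:and.ALU ; RAW r2
t=2 i3:st.MEM ; no-port MEM/MUL
t=3 i4/i5:mul.MUL and.ALU ; dual
t=4 i6/i7:xor.ALU bne.BR ; dual
t=5 i8:st.MEM ; no-port MEM/MEM
t=6 i9/i10:ld.MEM sub.ALU ; dual
t=7 i11:sub.ALU ; RAW+WAW r4
t=8 i12/i13:sll.ALU st.MEM ; dual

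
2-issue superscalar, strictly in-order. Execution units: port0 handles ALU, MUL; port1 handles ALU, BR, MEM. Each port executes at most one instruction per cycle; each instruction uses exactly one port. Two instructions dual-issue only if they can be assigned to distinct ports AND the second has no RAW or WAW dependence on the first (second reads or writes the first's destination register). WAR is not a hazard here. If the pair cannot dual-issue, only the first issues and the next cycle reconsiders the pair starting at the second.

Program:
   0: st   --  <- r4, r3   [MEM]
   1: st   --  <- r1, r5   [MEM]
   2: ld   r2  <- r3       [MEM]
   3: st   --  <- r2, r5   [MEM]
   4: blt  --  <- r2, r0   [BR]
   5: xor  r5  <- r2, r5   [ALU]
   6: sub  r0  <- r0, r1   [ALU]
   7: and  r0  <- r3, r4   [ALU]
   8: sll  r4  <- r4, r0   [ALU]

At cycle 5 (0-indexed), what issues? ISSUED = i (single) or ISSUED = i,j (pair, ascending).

ISSUED = 6

c0: i0 st.MEM  no-port MEM/MEM
c1: i1 st.MEM  no-port MEM/MEM
c2: i2 ld.MEM  no-port MEM/MEM
c3: i3 st.MEM  no-port MEM/BR
c4: i4&i5 blt.BR/xor.ALU  dual
c5: i6 sub.ALU  WAW r0
c6: i7 and.ALU  RAW r0
c7: i8 sll.ALU  tail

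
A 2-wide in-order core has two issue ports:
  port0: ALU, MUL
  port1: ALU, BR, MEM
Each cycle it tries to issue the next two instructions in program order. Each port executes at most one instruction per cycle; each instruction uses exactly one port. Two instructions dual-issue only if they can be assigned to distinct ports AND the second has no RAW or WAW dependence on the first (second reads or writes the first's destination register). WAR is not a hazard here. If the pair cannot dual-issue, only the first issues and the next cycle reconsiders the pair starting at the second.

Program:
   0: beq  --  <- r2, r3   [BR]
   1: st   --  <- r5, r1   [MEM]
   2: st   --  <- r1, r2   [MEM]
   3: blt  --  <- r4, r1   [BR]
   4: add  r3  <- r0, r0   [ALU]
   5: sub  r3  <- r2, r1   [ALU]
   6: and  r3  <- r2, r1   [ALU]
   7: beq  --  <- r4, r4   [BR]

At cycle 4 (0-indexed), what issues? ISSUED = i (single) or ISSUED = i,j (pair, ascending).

ISSUED = 5

#0 head=0: beq.BR i0 no-port BR/MEM
#1 head=1: st.MEM i1 no-port MEM/MEM
#2 head=2: st.MEM i2 no-port MEM/BR
#3 head=3: blt.BR/add.ALU i3&i4 2-wide
#4 head=5: sub.ALU i5 WAW r3
#5 head=6: and.ALU/beq.BR i6&i7 2-wide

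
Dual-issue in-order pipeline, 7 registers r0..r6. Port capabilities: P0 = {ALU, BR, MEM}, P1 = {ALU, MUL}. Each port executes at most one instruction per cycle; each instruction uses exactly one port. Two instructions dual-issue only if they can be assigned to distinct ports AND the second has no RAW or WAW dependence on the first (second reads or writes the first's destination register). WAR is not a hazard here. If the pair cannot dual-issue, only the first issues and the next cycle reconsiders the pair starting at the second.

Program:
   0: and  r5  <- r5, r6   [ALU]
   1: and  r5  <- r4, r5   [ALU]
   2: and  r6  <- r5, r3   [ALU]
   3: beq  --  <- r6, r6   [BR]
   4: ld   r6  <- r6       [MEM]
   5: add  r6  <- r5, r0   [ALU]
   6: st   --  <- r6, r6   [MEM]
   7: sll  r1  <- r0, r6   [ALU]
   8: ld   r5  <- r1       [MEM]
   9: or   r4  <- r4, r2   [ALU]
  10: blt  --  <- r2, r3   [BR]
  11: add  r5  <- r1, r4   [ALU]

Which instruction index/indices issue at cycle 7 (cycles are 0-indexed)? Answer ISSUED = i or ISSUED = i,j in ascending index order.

ISSUED = 8,9

#0 head=0: and.ALU i0 RAW+WAW r5
#1 head=1: and.ALU i1 RAW r5
#2 head=2: and.ALU i2 RAW r6
#3 head=3: beq.BR i3 no-port BR/MEM
#4 head=4: ld.MEM i4 WAW r6
#5 head=5: add.ALU i5 RAW r6
#6 head=6: st.MEM sll.ALU i6+i7 pair
#7 head=8: ld.MEM or.ALU i8+i9 pair
#8 head=10: blt.BR add.ALU i10+i11 pair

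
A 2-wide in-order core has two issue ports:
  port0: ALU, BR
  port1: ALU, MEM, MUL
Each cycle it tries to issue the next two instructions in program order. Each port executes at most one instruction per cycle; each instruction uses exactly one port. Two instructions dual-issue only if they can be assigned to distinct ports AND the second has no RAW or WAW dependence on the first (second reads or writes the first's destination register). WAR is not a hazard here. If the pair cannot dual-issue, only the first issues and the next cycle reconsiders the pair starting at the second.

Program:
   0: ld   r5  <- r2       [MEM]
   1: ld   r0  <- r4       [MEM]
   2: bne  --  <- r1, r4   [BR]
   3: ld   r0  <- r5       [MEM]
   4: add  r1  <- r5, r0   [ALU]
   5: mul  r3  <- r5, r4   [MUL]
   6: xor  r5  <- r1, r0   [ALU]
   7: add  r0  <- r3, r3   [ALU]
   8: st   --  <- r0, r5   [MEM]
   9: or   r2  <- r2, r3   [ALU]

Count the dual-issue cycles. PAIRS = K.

[0] i0  ld  -- no-port MEM/MEM
[1] i1+i2  ld+bne  -- pair
[2] i3  ld  -- RAW r0
[3] i4+i5  add+mul  -- pair
[4] i6+i7  xor+add  -- pair
[5] i8+i9  st+or  -- pair

PAIRS = 4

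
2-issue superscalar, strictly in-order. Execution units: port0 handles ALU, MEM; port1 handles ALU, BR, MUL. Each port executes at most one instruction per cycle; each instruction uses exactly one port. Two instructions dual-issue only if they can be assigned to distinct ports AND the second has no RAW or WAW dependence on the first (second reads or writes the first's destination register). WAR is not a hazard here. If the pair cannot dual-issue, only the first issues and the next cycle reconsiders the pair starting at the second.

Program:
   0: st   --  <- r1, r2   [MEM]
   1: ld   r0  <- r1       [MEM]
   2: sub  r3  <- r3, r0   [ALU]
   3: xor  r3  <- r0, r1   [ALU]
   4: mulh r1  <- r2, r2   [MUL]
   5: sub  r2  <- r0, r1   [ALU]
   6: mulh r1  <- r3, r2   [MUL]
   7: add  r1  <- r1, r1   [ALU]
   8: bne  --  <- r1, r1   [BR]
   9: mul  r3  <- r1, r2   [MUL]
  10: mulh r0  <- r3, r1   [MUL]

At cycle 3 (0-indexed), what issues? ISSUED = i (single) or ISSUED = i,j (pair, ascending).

ISSUED = 3,4

0. st.MEM @i0  | no-port MEM/MEM
1. ld.MEM @i1  | RAW r0
2. sub.ALU @i2  | WAW r3
3. xor.ALU/mulh.MUL @i3/i4  | pair
4. sub.ALU @i5  | RAW r2
5. mulh.MUL @i6  | RAW+WAW r1
6. add.ALU @i7  | RAW r1
7. bne.BR @i8  | no-port BR/MUL
8. mul.MUL @i9  | no-port MUL/MUL
9. mulh.MUL @i10  | tail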